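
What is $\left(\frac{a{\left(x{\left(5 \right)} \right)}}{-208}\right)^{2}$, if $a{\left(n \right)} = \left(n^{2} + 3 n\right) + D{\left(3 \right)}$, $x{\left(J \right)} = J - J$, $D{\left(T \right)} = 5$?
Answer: $\frac{25}{43264} \approx 0.00057785$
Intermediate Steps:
$x{\left(J \right)} = 0$
$a{\left(n \right)} = 5 + n^{2} + 3 n$ ($a{\left(n \right)} = \left(n^{2} + 3 n\right) + 5 = 5 + n^{2} + 3 n$)
$\left(\frac{a{\left(x{\left(5 \right)} \right)}}{-208}\right)^{2} = \left(\frac{5 + 0^{2} + 3 \cdot 0}{-208}\right)^{2} = \left(\left(5 + 0 + 0\right) \left(- \frac{1}{208}\right)\right)^{2} = \left(5 \left(- \frac{1}{208}\right)\right)^{2} = \left(- \frac{5}{208}\right)^{2} = \frac{25}{43264}$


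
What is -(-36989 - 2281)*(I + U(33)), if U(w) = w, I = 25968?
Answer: 1021059270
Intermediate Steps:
-(-36989 - 2281)*(I + U(33)) = -(-36989 - 2281)*(25968 + 33) = -(-39270)*26001 = -1*(-1021059270) = 1021059270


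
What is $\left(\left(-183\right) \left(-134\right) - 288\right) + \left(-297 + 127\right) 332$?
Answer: $-32206$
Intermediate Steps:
$\left(\left(-183\right) \left(-134\right) - 288\right) + \left(-297 + 127\right) 332 = \left(24522 - 288\right) - 56440 = 24234 - 56440 = -32206$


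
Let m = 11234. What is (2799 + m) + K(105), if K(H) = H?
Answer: 14138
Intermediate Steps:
(2799 + m) + K(105) = (2799 + 11234) + 105 = 14033 + 105 = 14138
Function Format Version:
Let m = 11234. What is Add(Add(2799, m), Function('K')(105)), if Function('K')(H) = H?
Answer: 14138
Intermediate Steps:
Add(Add(2799, m), Function('K')(105)) = Add(Add(2799, 11234), 105) = Add(14033, 105) = 14138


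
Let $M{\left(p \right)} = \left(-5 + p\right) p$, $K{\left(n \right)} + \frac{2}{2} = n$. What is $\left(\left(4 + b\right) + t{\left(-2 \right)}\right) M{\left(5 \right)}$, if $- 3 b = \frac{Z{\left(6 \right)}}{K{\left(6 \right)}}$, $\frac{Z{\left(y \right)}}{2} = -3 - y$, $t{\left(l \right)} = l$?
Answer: $0$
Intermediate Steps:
$Z{\left(y \right)} = -6 - 2 y$ ($Z{\left(y \right)} = 2 \left(-3 - y\right) = -6 - 2 y$)
$K{\left(n \right)} = -1 + n$
$b = \frac{6}{5}$ ($b = - \frac{\left(-6 - 12\right) \frac{1}{-1 + 6}}{3} = - \frac{\left(-6 - 12\right) \frac{1}{5}}{3} = - \frac{\left(-18\right) \frac{1}{5}}{3} = \left(- \frac{1}{3}\right) \left(- \frac{18}{5}\right) = \frac{6}{5} \approx 1.2$)
$M{\left(p \right)} = p \left(-5 + p\right)$
$\left(\left(4 + b\right) + t{\left(-2 \right)}\right) M{\left(5 \right)} = \left(\left(4 + \frac{6}{5}\right) - 2\right) 5 \left(-5 + 5\right) = \left(\frac{26}{5} - 2\right) 5 \cdot 0 = \frac{16}{5} \cdot 0 = 0$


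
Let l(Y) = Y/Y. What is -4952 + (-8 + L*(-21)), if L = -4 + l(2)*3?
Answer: -4939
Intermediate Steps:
l(Y) = 1
L = -1 (L = -4 + 1*3 = -4 + 3 = -1)
-4952 + (-8 + L*(-21)) = -4952 + (-8 - 1*(-21)) = -4952 + (-8 + 21) = -4952 + 13 = -4939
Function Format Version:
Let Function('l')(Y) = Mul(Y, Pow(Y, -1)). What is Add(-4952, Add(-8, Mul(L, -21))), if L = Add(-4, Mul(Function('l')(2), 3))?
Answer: -4939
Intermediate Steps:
Function('l')(Y) = 1
L = -1 (L = Add(-4, Mul(1, 3)) = Add(-4, 3) = -1)
Add(-4952, Add(-8, Mul(L, -21))) = Add(-4952, Add(-8, Mul(-1, -21))) = Add(-4952, Add(-8, 21)) = Add(-4952, 13) = -4939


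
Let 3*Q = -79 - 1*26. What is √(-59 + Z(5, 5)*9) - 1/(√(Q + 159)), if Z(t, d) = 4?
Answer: -√31/62 + I*√23 ≈ -0.089803 + 4.7958*I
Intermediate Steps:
Q = -35 (Q = (-79 - 1*26)/3 = (-79 - 26)/3 = (⅓)*(-105) = -35)
√(-59 + Z(5, 5)*9) - 1/(√(Q + 159)) = √(-59 + 4*9) - 1/(√(-35 + 159)) = √(-59 + 36) - 1/(√124) = √(-23) - 1/(2*√31) = I*√23 - √31/62 = -√31/62 + I*√23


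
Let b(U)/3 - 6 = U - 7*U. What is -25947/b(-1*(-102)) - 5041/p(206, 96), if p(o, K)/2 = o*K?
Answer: 56505067/3994752 ≈ 14.145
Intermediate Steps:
p(o, K) = 2*K*o (p(o, K) = 2*(o*K) = 2*(K*o) = 2*K*o)
b(U) = 18 - 18*U (b(U) = 18 + 3*(U - 7*U) = 18 + 3*(-6*U) = 18 - 18*U)
-25947/b(-1*(-102)) - 5041/p(206, 96) = -25947/(18 - (-18)*(-102)) - 5041/(2*96*206) = -25947/(18 - 18*102) - 5041/39552 = -25947/(18 - 1836) - 5041*1/39552 = -25947/(-1818) - 5041/39552 = -25947*(-1/1818) - 5041/39552 = 2883/202 - 5041/39552 = 56505067/3994752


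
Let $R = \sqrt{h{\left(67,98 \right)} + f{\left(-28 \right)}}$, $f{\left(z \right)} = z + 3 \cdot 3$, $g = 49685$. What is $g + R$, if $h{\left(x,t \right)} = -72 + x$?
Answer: $49685 + 2 i \sqrt{6} \approx 49685.0 + 4.899 i$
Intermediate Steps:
$f{\left(z \right)} = 9 + z$ ($f{\left(z \right)} = z + 9 = 9 + z$)
$R = 2 i \sqrt{6}$ ($R = \sqrt{\left(-72 + 67\right) + \left(9 - 28\right)} = \sqrt{-5 - 19} = \sqrt{-24} = 2 i \sqrt{6} \approx 4.899 i$)
$g + R = 49685 + 2 i \sqrt{6}$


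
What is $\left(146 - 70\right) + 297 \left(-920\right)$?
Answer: $-273164$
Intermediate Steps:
$\left(146 - 70\right) + 297 \left(-920\right) = 76 - 273240 = -273164$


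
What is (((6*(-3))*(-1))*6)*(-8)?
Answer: -864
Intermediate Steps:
(((6*(-3))*(-1))*6)*(-8) = (-18*(-1)*6)*(-8) = (18*6)*(-8) = 108*(-8) = -864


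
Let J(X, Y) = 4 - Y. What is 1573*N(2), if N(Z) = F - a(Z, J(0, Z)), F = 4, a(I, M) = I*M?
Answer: 0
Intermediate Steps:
N(Z) = 4 - Z*(4 - Z)
1573*N(2) = 1573*(4 + 2*(-4 + 2)) = 1573*(4 + 2*(-2)) = 1573*(4 - 4) = 1573*0 = 0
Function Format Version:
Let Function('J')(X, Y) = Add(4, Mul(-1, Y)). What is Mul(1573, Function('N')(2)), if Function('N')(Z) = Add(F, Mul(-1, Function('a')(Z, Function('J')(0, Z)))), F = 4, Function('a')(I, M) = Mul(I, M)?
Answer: 0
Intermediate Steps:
Function('N')(Z) = Add(4, Mul(-1, Z, Add(4, Mul(-1, Z)))) (Function('N')(Z) = Add(4, Mul(-1, Mul(Z, Add(4, Mul(-1, Z))))) = Add(4, Mul(-1, Z, Add(4, Mul(-1, Z)))))
Mul(1573, Function('N')(2)) = Mul(1573, Add(4, Mul(2, Add(-4, 2)))) = Mul(1573, Add(4, Mul(2, -2))) = Mul(1573, Add(4, -4)) = Mul(1573, 0) = 0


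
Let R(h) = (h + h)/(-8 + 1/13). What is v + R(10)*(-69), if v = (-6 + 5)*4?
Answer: 17528/103 ≈ 170.17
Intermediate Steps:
R(h) = -26*h/103 (R(h) = (2*h)/(-8 + 1/13) = (2*h)/(-103/13) = -26*h/103)
v = -4 (v = -1*4 = -4)
v + R(10)*(-69) = -4 - 26/103*10*(-69) = -4 - 260/103*(-69) = -4 + 17940/103 = 17528/103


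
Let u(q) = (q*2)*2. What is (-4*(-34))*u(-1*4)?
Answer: -2176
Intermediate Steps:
u(q) = 4*q (u(q) = (2*q)*2 = 4*q)
(-4*(-34))*u(-1*4) = (-4*(-34))*(4*(-1*4)) = 136*(4*(-4)) = 136*(-16) = -2176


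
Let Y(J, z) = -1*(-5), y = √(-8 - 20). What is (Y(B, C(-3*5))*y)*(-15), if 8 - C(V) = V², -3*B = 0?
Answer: -150*I*√7 ≈ -396.86*I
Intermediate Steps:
B = 0 (B = -⅓*0 = 0)
y = 2*I*√7 (y = √(-28) = 2*I*√7 ≈ 5.2915*I)
C(V) = 8 - V²
Y(J, z) = 5
(Y(B, C(-3*5))*y)*(-15) = (5*(2*I*√7))*(-15) = (10*I*√7)*(-15) = -150*I*√7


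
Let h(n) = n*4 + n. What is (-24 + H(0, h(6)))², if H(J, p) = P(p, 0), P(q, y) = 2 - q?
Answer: 2704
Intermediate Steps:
h(n) = 5*n (h(n) = 4*n + n = 5*n)
H(J, p) = 2 - p
(-24 + H(0, h(6)))² = (-24 + (2 - 5*6))² = (-24 + (2 - 1*30))² = (-24 + (2 - 30))² = (-24 - 28)² = (-52)² = 2704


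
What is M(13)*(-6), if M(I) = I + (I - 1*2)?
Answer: -144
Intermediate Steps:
M(I) = -2 + 2*I (M(I) = I + (I - 2) = I + (-2 + I) = -2 + 2*I)
M(13)*(-6) = (-2 + 2*13)*(-6) = (-2 + 26)*(-6) = 24*(-6) = -144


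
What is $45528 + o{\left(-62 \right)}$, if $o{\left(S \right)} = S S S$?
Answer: $-192800$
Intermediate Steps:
$o{\left(S \right)} = S^{3}$ ($o{\left(S \right)} = S^{2} S = S^{3}$)
$45528 + o{\left(-62 \right)} = 45528 + \left(-62\right)^{3} = 45528 - 238328 = -192800$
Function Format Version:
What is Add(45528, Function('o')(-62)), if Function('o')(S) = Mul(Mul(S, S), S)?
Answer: -192800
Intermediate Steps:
Function('o')(S) = Pow(S, 3) (Function('o')(S) = Mul(Pow(S, 2), S) = Pow(S, 3))
Add(45528, Function('o')(-62)) = Add(45528, Pow(-62, 3)) = Add(45528, -238328) = -192800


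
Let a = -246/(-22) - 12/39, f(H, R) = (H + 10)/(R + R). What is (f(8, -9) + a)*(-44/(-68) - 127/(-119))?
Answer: 16944/1001 ≈ 16.927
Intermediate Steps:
f(H, R) = (10 + H)/(2*R) (f(H, R) = (10 + H)/((2*R)) = (10 + H)*(1/(2*R)) = (10 + H)/(2*R))
a = 1555/143 (a = -246*(-1/22) - 12*1/39 = 123/11 - 4/13 = 1555/143 ≈ 10.874)
(f(8, -9) + a)*(-44/(-68) - 127/(-119)) = ((½)*(10 + 8)/(-9) + 1555/143)*(-44/(-68) - 127/(-119)) = ((½)*(-⅑)*18 + 1555/143)*(-44*(-1/68) - 127*(-1/119)) = (-1 + 1555/143)*(11/17 + 127/119) = (1412/143)*(12/7) = 16944/1001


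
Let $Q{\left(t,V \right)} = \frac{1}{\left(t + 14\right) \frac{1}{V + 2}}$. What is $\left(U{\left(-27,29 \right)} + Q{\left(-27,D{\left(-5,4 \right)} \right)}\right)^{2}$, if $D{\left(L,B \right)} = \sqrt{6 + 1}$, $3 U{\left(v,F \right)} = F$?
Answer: $\frac{137704}{1521} - \frac{742 \sqrt{7}}{507} \approx 86.663$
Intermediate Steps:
$U{\left(v,F \right)} = \frac{F}{3}$
$D{\left(L,B \right)} = \sqrt{7}$
$Q{\left(t,V \right)} = \frac{2 + V}{14 + t}$ ($Q{\left(t,V \right)} = \frac{1}{\left(14 + t\right) \frac{1}{2 + V}} = \frac{1}{\frac{1}{2 + V} \left(14 + t\right)} = \frac{2 + V}{14 + t}$)
$\left(U{\left(-27,29 \right)} + Q{\left(-27,D{\left(-5,4 \right)} \right)}\right)^{2} = \left(\frac{1}{3} \cdot 29 + \frac{2 + \sqrt{7}}{14 - 27}\right)^{2} = \left(\frac{29}{3} + \frac{2 + \sqrt{7}}{-13}\right)^{2} = \left(\frac{29}{3} - \frac{2 + \sqrt{7}}{13}\right)^{2} = \left(\frac{29}{3} - \left(\frac{2}{13} + \frac{\sqrt{7}}{13}\right)\right)^{2} = \left(\frac{371}{39} - \frac{\sqrt{7}}{13}\right)^{2}$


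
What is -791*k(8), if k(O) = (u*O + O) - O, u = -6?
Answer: 37968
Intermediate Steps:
k(O) = -6*O (k(O) = (-6*O + O) - O = -5*O - O = -6*O)
-791*k(8) = -(-4746)*8 = -791*(-48) = 37968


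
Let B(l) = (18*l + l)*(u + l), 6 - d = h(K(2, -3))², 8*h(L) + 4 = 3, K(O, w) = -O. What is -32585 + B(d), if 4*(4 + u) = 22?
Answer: -129982477/4096 ≈ -31734.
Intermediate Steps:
h(L) = -⅛ (h(L) = -½ + (⅛)*3 = -½ + 3/8 = -⅛)
u = 3/2 (u = -4 + (¼)*22 = -4 + 11/2 = 3/2 ≈ 1.5000)
d = 383/64 (d = 6 - (-⅛)² = 6 - 1*1/64 = 6 - 1/64 = 383/64 ≈ 5.9844)
B(l) = 19*l*(3/2 + l) (B(l) = (18*l + l)*(3/2 + l) = (19*l)*(3/2 + l) = 19*l*(3/2 + l))
-32585 + B(d) = -32585 + (19/2)*(383/64)*(3 + 2*(383/64)) = -32585 + (19/2)*(383/64)*(3 + 383/32) = -32585 + (19/2)*(383/64)*(479/32) = -32585 + 3485683/4096 = -129982477/4096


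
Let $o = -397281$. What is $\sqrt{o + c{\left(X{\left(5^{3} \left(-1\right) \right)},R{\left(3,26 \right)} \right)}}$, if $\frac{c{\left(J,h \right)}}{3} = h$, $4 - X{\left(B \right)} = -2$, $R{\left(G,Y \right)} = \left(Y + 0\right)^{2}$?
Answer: $3 i \sqrt{43917} \approx 628.69 i$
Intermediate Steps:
$R{\left(G,Y \right)} = Y^{2}$
$X{\left(B \right)} = 6$ ($X{\left(B \right)} = 4 - -2 = 4 + 2 = 6$)
$c{\left(J,h \right)} = 3 h$
$\sqrt{o + c{\left(X{\left(5^{3} \left(-1\right) \right)},R{\left(3,26 \right)} \right)}} = \sqrt{-397281 + 3 \cdot 26^{2}} = \sqrt{-397281 + 3 \cdot 676} = \sqrt{-397281 + 2028} = \sqrt{-395253} = 3 i \sqrt{43917}$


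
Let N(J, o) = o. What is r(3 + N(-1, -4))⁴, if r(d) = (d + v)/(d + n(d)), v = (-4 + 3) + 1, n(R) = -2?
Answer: 1/81 ≈ 0.012346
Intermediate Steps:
v = 0 (v = -1 + 1 = 0)
r(d) = d/(-2 + d) (r(d) = (d + 0)/(d - 2) = d/(-2 + d))
r(3 + N(-1, -4))⁴ = ((3 - 4)/(-2 + (3 - 4)))⁴ = (-1/(-2 - 1))⁴ = (-1/(-3))⁴ = (-1*(-⅓))⁴ = (⅓)⁴ = 1/81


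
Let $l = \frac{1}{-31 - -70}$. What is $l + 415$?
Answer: $\frac{16186}{39} \approx 415.03$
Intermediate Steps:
$l = \frac{1}{39}$ ($l = \frac{1}{-31 + 70} = \frac{1}{39} \approx 0.025641$)
$l + 415 = \frac{1}{39} + 415 = \frac{16186}{39}$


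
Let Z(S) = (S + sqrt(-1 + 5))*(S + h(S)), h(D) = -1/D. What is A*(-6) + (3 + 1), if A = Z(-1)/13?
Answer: 4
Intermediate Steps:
Z(S) = (2 + S)*(S - 1/S) (Z(S) = (S + sqrt(-1 + 5))*(S - 1/S) = (S + sqrt(4))*(S - 1/S) = (S + 2)*(S - 1/S) = (2 + S)*(S - 1/S))
A = 0 (A = (-1 + (-1)**2 - 2/(-1) + 2*(-1))/13 = (-1 + 1 - 2*(-1) - 2)*(1/13) = (-1 + 1 + 2 - 2)*(1/13) = 0*(1/13) = 0)
A*(-6) + (3 + 1) = 0*(-6) + (3 + 1) = 0 + 4 = 4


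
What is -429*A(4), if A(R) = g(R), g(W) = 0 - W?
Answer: 1716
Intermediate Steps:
g(W) = -W
A(R) = -R
-429*A(4) = -(-429)*4 = -429*(-4) = 1716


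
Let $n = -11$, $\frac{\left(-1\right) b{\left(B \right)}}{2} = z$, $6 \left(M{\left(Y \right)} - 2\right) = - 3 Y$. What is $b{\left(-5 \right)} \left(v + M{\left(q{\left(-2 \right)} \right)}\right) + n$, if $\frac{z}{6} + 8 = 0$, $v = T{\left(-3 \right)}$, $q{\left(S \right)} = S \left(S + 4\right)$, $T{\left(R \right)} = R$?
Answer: $85$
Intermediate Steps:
$q{\left(S \right)} = S \left(4 + S\right)$
$M{\left(Y \right)} = 2 - \frac{Y}{2}$ ($M{\left(Y \right)} = 2 + \frac{\left(-3\right) Y}{6} = 2 - \frac{Y}{2}$)
$v = -3$
$z = -48$ ($z = -48 + 6 \cdot 0 = -48 + 0 = -48$)
$b{\left(B \right)} = 96$ ($b{\left(B \right)} = \left(-2\right) \left(-48\right) = 96$)
$b{\left(-5 \right)} \left(v + M{\left(q{\left(-2 \right)} \right)}\right) + n = 96 \left(-3 + \left(2 - \frac{\left(-2\right) \left(4 - 2\right)}{2}\right)\right) - 11 = 96 \left(-3 + \left(2 - \frac{\left(-2\right) 2}{2}\right)\right) - 11 = 96 \left(-3 + \left(2 - -2\right)\right) - 11 = 96 \left(-3 + \left(2 + 2\right)\right) - 11 = 96 \left(-3 + 4\right) - 11 = 96 \cdot 1 - 11 = 96 - 11 = 85$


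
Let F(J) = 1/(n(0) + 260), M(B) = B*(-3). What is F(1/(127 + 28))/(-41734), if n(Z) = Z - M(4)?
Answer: -1/11351648 ≈ -8.8093e-8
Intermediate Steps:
M(B) = -3*B
n(Z) = 12 + Z (n(Z) = Z - (-3)*4 = Z - 1*(-12) = Z + 12 = 12 + Z)
F(J) = 1/272 (F(J) = 1/((12 + 0) + 260) = 1/(12 + 260) = 1/272)
F(1/(127 + 28))/(-41734) = (1/272)/(-41734) = (1/272)*(-1/41734) = -1/11351648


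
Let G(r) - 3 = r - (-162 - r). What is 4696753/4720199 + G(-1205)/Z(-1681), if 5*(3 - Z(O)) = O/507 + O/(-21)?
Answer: 5729395248242/31337401161 ≈ 182.83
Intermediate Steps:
G(r) = 165 + 2*r (G(r) = 3 + (r - (-162 - r)) = 3 + (r + (162 + r)) = 3 + (162 + 2*r) = 165 + 2*r)
Z(O) = 3 + 54*O/5915 (Z(O) = 3 - (O/507 + O/(-21))/5 = 3 - (O*(1/507) + O*(-1/21))/5 = 3 - (O/507 - O/21)/5 = 3 - (-54)*O/5915 = 3 + 54*O/5915)
4696753/4720199 + G(-1205)/Z(-1681) = 4696753/4720199 + (165 + 2*(-1205))/(3 + (54/5915)*(-1681)) = 4696753*(1/4720199) + (165 - 2410)/(3 - 90774/5915) = 4696753/4720199 - 2245/(-73029/5915) = 4696753/4720199 - 2245*(-5915/73029) = 4696753/4720199 + 13279175/73029 = 5729395248242/31337401161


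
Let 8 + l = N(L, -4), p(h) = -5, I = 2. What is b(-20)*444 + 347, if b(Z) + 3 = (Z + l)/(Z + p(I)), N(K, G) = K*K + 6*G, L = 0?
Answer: -1537/25 ≈ -61.480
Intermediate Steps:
N(K, G) = K**2 + 6*G
l = -32 (l = -8 + (0**2 + 6*(-4)) = -8 + (0 - 24) = -8 - 24 = -32)
b(Z) = -3 + (-32 + Z)/(-5 + Z) (b(Z) = -3 + (Z - 32)/(Z - 5) = -3 + (-32 + Z)/(-5 + Z))
b(-20)*444 + 347 = ((-17 - 2*(-20))/(-5 - 20))*444 + 347 = ((-17 + 40)/(-25))*444 + 347 = -1/25*23*444 + 347 = -23/25*444 + 347 = -10212/25 + 347 = -1537/25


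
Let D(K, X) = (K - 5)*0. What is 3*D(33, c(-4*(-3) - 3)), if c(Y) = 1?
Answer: 0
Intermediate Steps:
D(K, X) = 0 (D(K, X) = (-5 + K)*0 = 0)
3*D(33, c(-4*(-3) - 3)) = 3*0 = 0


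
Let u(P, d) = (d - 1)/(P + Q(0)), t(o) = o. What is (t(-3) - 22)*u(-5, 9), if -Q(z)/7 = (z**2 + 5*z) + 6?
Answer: 200/47 ≈ 4.2553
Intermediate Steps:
Q(z) = -42 - 35*z - 7*z**2 (Q(z) = -7*((z**2 + 5*z) + 6) = -7*(6 + z**2 + 5*z) = -42 - 35*z - 7*z**2)
u(P, d) = (-1 + d)/(-42 + P) (u(P, d) = (d - 1)/(P + (-42 - 35*0 - 7*0**2)) = (-1 + d)/(P + (-42 + 0 - 7*0)) = (-1 + d)/(P + (-42 + 0 + 0)) = (-1 + d)/(P - 42) = (-1 + d)/(-42 + P))
(t(-3) - 22)*u(-5, 9) = (-3 - 22)*((-1 + 9)/(-42 - 5)) = -25*8/(-47) = -(-25)*8/47 = -25*(-8/47) = 200/47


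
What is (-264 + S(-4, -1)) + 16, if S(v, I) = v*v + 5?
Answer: -227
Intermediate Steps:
S(v, I) = 5 + v**2 (S(v, I) = v**2 + 5 = 5 + v**2)
(-264 + S(-4, -1)) + 16 = (-264 + (5 + (-4)**2)) + 16 = (-264 + (5 + 16)) + 16 = (-264 + 21) + 16 = -243 + 16 = -227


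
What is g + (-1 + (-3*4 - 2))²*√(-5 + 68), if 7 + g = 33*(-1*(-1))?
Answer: 26 + 675*√7 ≈ 1811.9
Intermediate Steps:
g = 26 (g = -7 + 33*(-1*(-1)) = -7 + 33*1 = -7 + 33 = 26)
g + (-1 + (-3*4 - 2))²*√(-5 + 68) = 26 + (-1 + (-3*4 - 2))²*√(-5 + 68) = 26 + (-1 + (-12 - 2))²*√63 = 26 + (-1 - 14)²*(3*√7) = 26 + (-15)²*(3*√7) = 26 + 225*(3*√7) = 26 + 675*√7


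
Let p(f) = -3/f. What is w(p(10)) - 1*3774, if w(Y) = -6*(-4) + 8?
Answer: -3742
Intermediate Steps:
w(Y) = 32 (w(Y) = 24 + 8 = 32)
w(p(10)) - 1*3774 = 32 - 1*3774 = 32 - 3774 = -3742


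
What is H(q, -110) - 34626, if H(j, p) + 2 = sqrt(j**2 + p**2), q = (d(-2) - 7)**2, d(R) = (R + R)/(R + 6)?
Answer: -34628 + 2*sqrt(4049) ≈ -34501.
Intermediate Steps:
d(R) = 2*R/(6 + R) (d(R) = (2*R)/(6 + R) = 2*R/(6 + R))
q = 64 (q = (2*(-2)/(6 - 2) - 7)**2 = (2*(-2)/4 - 7)**2 = (2*(-2)*(1/4) - 7)**2 = (-1 - 7)**2 = (-8)**2 = 64)
H(j, p) = -2 + sqrt(j**2 + p**2)
H(q, -110) - 34626 = (-2 + sqrt(64**2 + (-110)**2)) - 34626 = (-2 + sqrt(4096 + 12100)) - 34626 = (-2 + sqrt(16196)) - 34626 = (-2 + 2*sqrt(4049)) - 34626 = -34628 + 2*sqrt(4049)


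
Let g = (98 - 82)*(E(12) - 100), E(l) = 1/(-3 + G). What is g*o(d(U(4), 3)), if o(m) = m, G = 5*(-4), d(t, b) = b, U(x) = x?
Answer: -110448/23 ≈ -4802.1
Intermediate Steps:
G = -20
E(l) = -1/23 (E(l) = 1/(-3 - 20) = 1/(-23) = -1/23)
g = -36816/23 (g = (98 - 82)*(-1/23 - 100) = 16*(-2301/23) = -36816/23 ≈ -1600.7)
g*o(d(U(4), 3)) = -36816/23*3 = -110448/23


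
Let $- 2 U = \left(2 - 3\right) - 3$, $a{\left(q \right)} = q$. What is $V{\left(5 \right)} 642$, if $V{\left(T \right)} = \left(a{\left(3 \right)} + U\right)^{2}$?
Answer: $16050$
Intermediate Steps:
$U = 2$ ($U = - \frac{\left(2 - 3\right) - 3}{2} = - \frac{-1 - 3}{2} = \left(- \frac{1}{2}\right) \left(-4\right) = 2$)
$V{\left(T \right)} = 25$ ($V{\left(T \right)} = \left(3 + 2\right)^{2} = 5^{2} = 25$)
$V{\left(5 \right)} 642 = 25 \cdot 642 = 16050$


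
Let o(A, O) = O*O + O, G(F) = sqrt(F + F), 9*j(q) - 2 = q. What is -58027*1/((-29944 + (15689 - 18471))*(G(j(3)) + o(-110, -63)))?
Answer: 1019940579/2246828303582 - 174081*sqrt(10)/4493656607164 ≈ 0.00045382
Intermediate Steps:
j(q) = 2/9 + q/9
G(F) = sqrt(2)*sqrt(F) (G(F) = sqrt(2*F) = sqrt(2)*sqrt(F))
o(A, O) = O + O**2 (o(A, O) = O**2 + O = O + O**2)
-58027*1/((-29944 + (15689 - 18471))*(G(j(3)) + o(-110, -63))) = -58027*1/((-29944 + (15689 - 18471))*(sqrt(2)*sqrt(2/9 + (1/9)*3) - 63*(1 - 63))) = -58027*1/((-29944 - 2782)*(sqrt(2)*sqrt(2/9 + 1/3) - 63*(-62))) = -58027*(-1/(32726*(sqrt(2)*sqrt(5/9) + 3906))) = -58027*(-1/(32726*(sqrt(2)*(sqrt(5)/3) + 3906))) = -58027*(-1/(32726*(sqrt(10)/3 + 3906))) = -58027*(-1/(32726*(3906 + sqrt(10)/3))) = -58027/(-127827756 - 32726*sqrt(10)/3)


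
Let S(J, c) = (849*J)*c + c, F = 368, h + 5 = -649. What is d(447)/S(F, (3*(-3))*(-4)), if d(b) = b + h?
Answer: -23/1249732 ≈ -1.8404e-5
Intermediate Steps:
h = -654 (h = -5 - 649 = -654)
d(b) = -654 + b (d(b) = b - 654 = -654 + b)
S(J, c) = c + 849*J*c (S(J, c) = 849*J*c + c = c + 849*J*c)
d(447)/S(F, (3*(-3))*(-4)) = (-654 + 447)/((((3*(-3))*(-4))*(1 + 849*368))) = -207*1/(36*(1 + 312432)) = -207/(36*312433) = -207/11247588 = -207*1/11247588 = -23/1249732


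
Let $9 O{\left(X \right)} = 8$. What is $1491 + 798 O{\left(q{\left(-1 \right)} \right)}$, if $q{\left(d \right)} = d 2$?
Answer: $\frac{6601}{3} \approx 2200.3$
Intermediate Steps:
$q{\left(d \right)} = 2 d$
$O{\left(X \right)} = \frac{8}{9}$ ($O{\left(X \right)} = \frac{1}{9} \cdot 8 = \frac{8}{9}$)
$1491 + 798 O{\left(q{\left(-1 \right)} \right)} = 1491 + 798 \cdot \frac{8}{9} = 1491 + \frac{2128}{3} = \frac{6601}{3}$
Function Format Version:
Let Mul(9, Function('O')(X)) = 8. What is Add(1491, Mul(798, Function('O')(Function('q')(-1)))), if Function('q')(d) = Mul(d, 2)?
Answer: Rational(6601, 3) ≈ 2200.3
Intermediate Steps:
Function('q')(d) = Mul(2, d)
Function('O')(X) = Rational(8, 9) (Function('O')(X) = Mul(Rational(1, 9), 8) = Rational(8, 9))
Add(1491, Mul(798, Function('O')(Function('q')(-1)))) = Add(1491, Mul(798, Rational(8, 9))) = Add(1491, Rational(2128, 3)) = Rational(6601, 3)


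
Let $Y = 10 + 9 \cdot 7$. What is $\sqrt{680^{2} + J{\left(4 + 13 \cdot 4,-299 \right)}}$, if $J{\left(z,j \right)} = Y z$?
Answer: $6 \sqrt{12958} \approx 683.0$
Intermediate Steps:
$Y = 73$ ($Y = 10 + 63 = 73$)
$J{\left(z,j \right)} = 73 z$
$\sqrt{680^{2} + J{\left(4 + 13 \cdot 4,-299 \right)}} = \sqrt{680^{2} + 73 \left(4 + 13 \cdot 4\right)} = \sqrt{462400 + 73 \left(4 + 52\right)} = \sqrt{462400 + 73 \cdot 56} = \sqrt{462400 + 4088} = \sqrt{466488} = 6 \sqrt{12958}$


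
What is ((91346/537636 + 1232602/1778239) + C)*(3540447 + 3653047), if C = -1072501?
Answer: -167634358831644840671963/21728302341 ≈ -7.7150e+12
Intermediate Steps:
((91346/537636 + 1232602/1778239) + C)*(3540447 + 3653047) = ((91346/537636 + 1232602/1778239) - 1072501)*(3540447 + 3653047) = ((91346*(1/537636) + 1232602*(1/1778239)) - 1072501)*7193494 = ((45673/268818 + 1232602/1778239) - 1072501)*7193494 = (412563114283/478022651502 - 1072501)*7193494 = -512679359195432219/478022651502*7193494 = -167634358831644840671963/21728302341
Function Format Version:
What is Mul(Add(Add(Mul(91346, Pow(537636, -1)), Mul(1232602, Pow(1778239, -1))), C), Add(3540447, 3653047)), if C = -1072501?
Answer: Rational(-167634358831644840671963, 21728302341) ≈ -7.7150e+12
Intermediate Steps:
Mul(Add(Add(Mul(91346, Pow(537636, -1)), Mul(1232602, Pow(1778239, -1))), C), Add(3540447, 3653047)) = Mul(Add(Add(Mul(91346, Pow(537636, -1)), Mul(1232602, Pow(1778239, -1))), -1072501), Add(3540447, 3653047)) = Mul(Add(Add(Mul(91346, Rational(1, 537636)), Mul(1232602, Rational(1, 1778239))), -1072501), 7193494) = Mul(Add(Add(Rational(45673, 268818), Rational(1232602, 1778239)), -1072501), 7193494) = Mul(Add(Rational(412563114283, 478022651502), -1072501), 7193494) = Mul(Rational(-512679359195432219, 478022651502), 7193494) = Rational(-167634358831644840671963, 21728302341)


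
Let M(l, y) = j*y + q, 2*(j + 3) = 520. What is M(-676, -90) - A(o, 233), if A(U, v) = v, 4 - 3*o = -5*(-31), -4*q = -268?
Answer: -23296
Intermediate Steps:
q = 67 (q = -¼*(-268) = 67)
o = -151/3 (o = 4/3 - (-5)*(-31)/3 = 4/3 - ⅓*155 = 4/3 - 155/3 = -151/3 ≈ -50.333)
j = 257 (j = -3 + (½)*520 = -3 + 260 = 257)
M(l, y) = 67 + 257*y (M(l, y) = 257*y + 67 = 67 + 257*y)
M(-676, -90) - A(o, 233) = (67 + 257*(-90)) - 1*233 = (67 - 23130) - 233 = -23063 - 233 = -23296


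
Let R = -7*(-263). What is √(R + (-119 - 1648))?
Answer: √74 ≈ 8.6023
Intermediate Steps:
R = 1841
√(R + (-119 - 1648)) = √(1841 + (-119 - 1648)) = √(1841 - 1767) = √74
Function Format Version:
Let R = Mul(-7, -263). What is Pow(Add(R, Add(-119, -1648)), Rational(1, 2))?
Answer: Pow(74, Rational(1, 2)) ≈ 8.6023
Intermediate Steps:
R = 1841
Pow(Add(R, Add(-119, -1648)), Rational(1, 2)) = Pow(Add(1841, Add(-119, -1648)), Rational(1, 2)) = Pow(Add(1841, -1767), Rational(1, 2)) = Pow(74, Rational(1, 2))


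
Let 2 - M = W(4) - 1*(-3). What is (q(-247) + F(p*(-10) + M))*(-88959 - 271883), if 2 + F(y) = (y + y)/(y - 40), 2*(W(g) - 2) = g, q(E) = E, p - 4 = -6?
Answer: 451413342/5 ≈ 9.0283e+7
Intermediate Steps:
p = -2 (p = 4 - 6 = -2)
W(g) = 2 + g/2
M = -5 (M = 2 - ((2 + (½)*4) - 1*(-3)) = 2 - ((2 + 2) + 3) = 2 - (4 + 3) = 2 - 1*7 = 2 - 7 = -5)
F(y) = -2 + 2*y/(-40 + y) (F(y) = -2 + (y + y)/(y - 40) = -2 + (2*y)/(-40 + y) = -2 + 2*y/(-40 + y))
(q(-247) + F(p*(-10) + M))*(-88959 - 271883) = (-247 + 80/(-40 + (-2*(-10) - 5)))*(-88959 - 271883) = (-247 + 80/(-40 + (20 - 5)))*(-360842) = (-247 + 80/(-40 + 15))*(-360842) = (-247 + 80/(-25))*(-360842) = (-247 + 80*(-1/25))*(-360842) = (-247 - 16/5)*(-360842) = -1251/5*(-360842) = 451413342/5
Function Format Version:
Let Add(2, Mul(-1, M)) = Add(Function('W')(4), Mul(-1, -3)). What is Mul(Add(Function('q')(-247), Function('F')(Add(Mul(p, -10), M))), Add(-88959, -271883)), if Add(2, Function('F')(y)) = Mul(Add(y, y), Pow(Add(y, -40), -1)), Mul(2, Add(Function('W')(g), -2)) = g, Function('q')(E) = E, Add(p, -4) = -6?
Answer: Rational(451413342, 5) ≈ 9.0283e+7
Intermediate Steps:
p = -2 (p = Add(4, -6) = -2)
Function('W')(g) = Add(2, Mul(Rational(1, 2), g))
M = -5 (M = Add(2, Mul(-1, Add(Add(2, Mul(Rational(1, 2), 4)), Mul(-1, -3)))) = Add(2, Mul(-1, Add(Add(2, 2), 3))) = Add(2, Mul(-1, Add(4, 3))) = Add(2, Mul(-1, 7)) = Add(2, -7) = -5)
Function('F')(y) = Add(-2, Mul(2, y, Pow(Add(-40, y), -1))) (Function('F')(y) = Add(-2, Mul(Add(y, y), Pow(Add(y, -40), -1))) = Add(-2, Mul(Mul(2, y), Pow(Add(-40, y), -1))) = Add(-2, Mul(2, y, Pow(Add(-40, y), -1))))
Mul(Add(Function('q')(-247), Function('F')(Add(Mul(p, -10), M))), Add(-88959, -271883)) = Mul(Add(-247, Mul(80, Pow(Add(-40, Add(Mul(-2, -10), -5)), -1))), Add(-88959, -271883)) = Mul(Add(-247, Mul(80, Pow(Add(-40, Add(20, -5)), -1))), -360842) = Mul(Add(-247, Mul(80, Pow(Add(-40, 15), -1))), -360842) = Mul(Add(-247, Mul(80, Pow(-25, -1))), -360842) = Mul(Add(-247, Mul(80, Rational(-1, 25))), -360842) = Mul(Add(-247, Rational(-16, 5)), -360842) = Mul(Rational(-1251, 5), -360842) = Rational(451413342, 5)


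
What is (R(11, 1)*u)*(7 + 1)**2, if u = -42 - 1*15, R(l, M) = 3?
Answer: -10944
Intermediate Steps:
u = -57 (u = -42 - 15 = -57)
(R(11, 1)*u)*(7 + 1)**2 = (3*(-57))*(7 + 1)**2 = -171*8**2 = -171*64 = -10944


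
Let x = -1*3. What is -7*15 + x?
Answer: -108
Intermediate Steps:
x = -3
-7*15 + x = -7*15 - 3 = -105 - 3 = -108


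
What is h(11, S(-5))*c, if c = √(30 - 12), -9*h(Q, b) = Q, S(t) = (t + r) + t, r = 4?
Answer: -11*√2/3 ≈ -5.1854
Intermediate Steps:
S(t) = 4 + 2*t (S(t) = (t + 4) + t = (4 + t) + t = 4 + 2*t)
h(Q, b) = -Q/9
c = 3*√2 (c = √18 = 3*√2 ≈ 4.2426)
h(11, S(-5))*c = (-⅑*11)*(3*√2) = -11*√2/3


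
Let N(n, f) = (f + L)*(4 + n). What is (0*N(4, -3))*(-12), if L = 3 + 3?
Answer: 0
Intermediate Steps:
L = 6
N(n, f) = (4 + n)*(6 + f) (N(n, f) = (f + 6)*(4 + n) = (6 + f)*(4 + n) = (4 + n)*(6 + f))
(0*N(4, -3))*(-12) = (0*(24 + 4*(-3) + 6*4 - 3*4))*(-12) = (0*(24 - 12 + 24 - 12))*(-12) = (0*24)*(-12) = 0*(-12) = 0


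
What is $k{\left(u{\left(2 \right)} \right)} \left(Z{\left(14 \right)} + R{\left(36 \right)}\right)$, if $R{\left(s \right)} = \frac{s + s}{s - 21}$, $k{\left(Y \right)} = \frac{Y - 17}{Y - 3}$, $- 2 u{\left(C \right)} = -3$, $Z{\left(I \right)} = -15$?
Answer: $- \frac{527}{5} \approx -105.4$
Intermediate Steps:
$u{\left(C \right)} = \frac{3}{2}$ ($u{\left(C \right)} = \left(- \frac{1}{2}\right) \left(-3\right) = \frac{3}{2}$)
$k{\left(Y \right)} = \frac{-17 + Y}{-3 + Y}$ ($k{\left(Y \right)} = \frac{-17 + Y}{Y + \left(-10 + 7\right)} = \frac{-17 + Y}{Y - 3} = \frac{-17 + Y}{-3 + Y}$)
$R{\left(s \right)} = \frac{2 s}{-21 + s}$
$k{\left(u{\left(2 \right)} \right)} \left(Z{\left(14 \right)} + R{\left(36 \right)}\right) = \frac{-17 + \frac{3}{2}}{-3 + \frac{3}{2}} \left(-15 + 2 \cdot 36 \frac{1}{-21 + 36}\right) = \frac{1}{- \frac{3}{2}} \left(- \frac{31}{2}\right) \left(-15 + 2 \cdot 36 \cdot \frac{1}{15}\right) = \left(- \frac{2}{3}\right) \left(- \frac{31}{2}\right) \left(-15 + 2 \cdot 36 \cdot \frac{1}{15}\right) = \frac{31 \left(-15 + \frac{24}{5}\right)}{3} = \frac{31}{3} \left(- \frac{51}{5}\right) = - \frac{527}{5}$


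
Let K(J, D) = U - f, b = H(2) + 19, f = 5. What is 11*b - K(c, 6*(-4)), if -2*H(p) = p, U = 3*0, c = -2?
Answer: 203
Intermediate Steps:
U = 0
H(p) = -p/2
b = 18 (b = -½*2 + 19 = -1 + 19 = 18)
K(J, D) = -5 (K(J, D) = 0 - 1*5 = 0 - 5 = -5)
11*b - K(c, 6*(-4)) = 11*18 - 1*(-5) = 198 + 5 = 203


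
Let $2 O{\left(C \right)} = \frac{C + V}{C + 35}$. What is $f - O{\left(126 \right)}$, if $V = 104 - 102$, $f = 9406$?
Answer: $\frac{1514302}{161} \approx 9405.6$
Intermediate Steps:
$V = 2$
$O{\left(C \right)} = \frac{2 + C}{2 \left(35 + C\right)}$ ($O{\left(C \right)} = \frac{\left(C + 2\right) \frac{1}{C + 35}}{2} = \frac{\left(2 + C\right) \frac{1}{35 + C}}{2} = \frac{\frac{1}{35 + C} \left(2 + C\right)}{2} = \frac{2 + C}{2 \left(35 + C\right)}$)
$f - O{\left(126 \right)} = 9406 - \frac{2 + 126}{2 \left(35 + 126\right)} = 9406 - \frac{1}{2} \cdot \frac{1}{161} \cdot 128 = 9406 - \frac{64}{161} = \frac{1514302}{161}$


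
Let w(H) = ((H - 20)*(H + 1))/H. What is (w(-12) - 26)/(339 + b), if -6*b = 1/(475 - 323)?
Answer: -50464/309167 ≈ -0.16323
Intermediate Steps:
w(H) = (1 + H)*(-20 + H)/H (w(H) = ((-20 + H)*(1 + H))/H = ((1 + H)*(-20 + H))/H = (1 + H)*(-20 + H)/H)
b = -1/912 (b = -1/(6*(475 - 323)) = -1/6/152 = -1/6*1/152 = -1/912 ≈ -0.0010965)
(w(-12) - 26)/(339 + b) = ((-19 - 12 - 20/(-12)) - 26)/(339 - 1/912) = ((-19 - 12 - 20*(-1/12)) - 26)/(309167/912) = ((-19 - 12 + 5/3) - 26)*(912/309167) = (-88/3 - 26)*(912/309167) = -166/3*912/309167 = -50464/309167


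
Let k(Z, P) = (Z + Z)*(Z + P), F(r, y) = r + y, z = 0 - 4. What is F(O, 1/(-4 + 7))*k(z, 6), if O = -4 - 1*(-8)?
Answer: -208/3 ≈ -69.333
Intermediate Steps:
O = 4 (O = -4 + 8 = 4)
z = -4
k(Z, P) = 2*Z*(P + Z) (k(Z, P) = (2*Z)*(P + Z) = 2*Z*(P + Z))
F(O, 1/(-4 + 7))*k(z, 6) = (4 + 1/(-4 + 7))*(2*(-4)*(6 - 4)) = (4 + 1/3)*(2*(-4)*2) = (4 + ⅓)*(-16) = (13/3)*(-16) = -208/3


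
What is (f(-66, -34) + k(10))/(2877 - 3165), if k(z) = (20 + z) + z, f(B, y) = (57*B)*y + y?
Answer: -21319/48 ≈ -444.15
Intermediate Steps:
f(B, y) = y + 57*B*y (f(B, y) = 57*B*y + y = y + 57*B*y)
k(z) = 20 + 2*z
(f(-66, -34) + k(10))/(2877 - 3165) = (-34*(1 + 57*(-66)) + (20 + 2*10))/(2877 - 3165) = (-34*(1 - 3762) + (20 + 20))/(-288) = (-34*(-3761) + 40)*(-1/288) = (127874 + 40)*(-1/288) = 127914*(-1/288) = -21319/48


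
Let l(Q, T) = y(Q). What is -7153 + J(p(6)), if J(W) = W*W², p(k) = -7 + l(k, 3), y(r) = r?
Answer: -7154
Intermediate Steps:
l(Q, T) = Q
p(k) = -7 + k
J(W) = W³
-7153 + J(p(6)) = -7153 + (-7 + 6)³ = -7153 + (-1)³ = -7153 - 1 = -7154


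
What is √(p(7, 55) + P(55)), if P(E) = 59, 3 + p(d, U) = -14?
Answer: √42 ≈ 6.4807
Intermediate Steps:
p(d, U) = -17 (p(d, U) = -3 - 14 = -17)
√(p(7, 55) + P(55)) = √(-17 + 59) = √42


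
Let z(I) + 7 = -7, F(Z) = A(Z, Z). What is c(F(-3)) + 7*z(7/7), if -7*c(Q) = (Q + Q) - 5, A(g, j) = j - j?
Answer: -681/7 ≈ -97.286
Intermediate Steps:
A(g, j) = 0
F(Z) = 0
z(I) = -14 (z(I) = -7 - 7 = -14)
c(Q) = 5/7 - 2*Q/7 (c(Q) = -((Q + Q) - 5)/7 = -(2*Q - 5)/7 = -(-5 + 2*Q)/7 = 5/7 - 2*Q/7)
c(F(-3)) + 7*z(7/7) = (5/7 - 2/7*0) + 7*(-14) = (5/7 + 0) - 98 = 5/7 - 98 = -681/7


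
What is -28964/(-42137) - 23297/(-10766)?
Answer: 1293492113/453646942 ≈ 2.8513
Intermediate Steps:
-28964/(-42137) - 23297/(-10766) = -28964*(-1/42137) - 23297*(-1/10766) = 28964/42137 + 23297/10766 = 1293492113/453646942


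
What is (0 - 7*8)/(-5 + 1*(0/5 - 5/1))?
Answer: 28/5 ≈ 5.6000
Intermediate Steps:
(0 - 7*8)/(-5 + 1*(0/5 - 5/1)) = (0 - 56)/(-5 + 1*(0*(⅕) - 5*1)) = -56/(-5 + 1*(0 - 5)) = -56/(-5 + 1*(-5)) = -56/(-5 - 5) = -56/(-10) = -⅒*(-56) = 28/5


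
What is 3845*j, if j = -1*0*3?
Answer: 0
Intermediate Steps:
j = 0 (j = 0*3 = 0)
3845*j = 3845*0 = 0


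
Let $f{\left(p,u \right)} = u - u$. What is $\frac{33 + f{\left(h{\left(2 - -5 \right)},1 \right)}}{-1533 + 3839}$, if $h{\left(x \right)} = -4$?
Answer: $\frac{33}{2306} \approx 0.01431$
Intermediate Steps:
$f{\left(p,u \right)} = 0$
$\frac{33 + f{\left(h{\left(2 - -5 \right)},1 \right)}}{-1533 + 3839} = \frac{33 + 0}{-1533 + 3839} = \frac{33}{2306}$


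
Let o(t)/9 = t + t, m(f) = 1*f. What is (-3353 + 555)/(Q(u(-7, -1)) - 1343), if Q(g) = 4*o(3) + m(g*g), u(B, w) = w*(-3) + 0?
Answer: 1399/559 ≈ 2.5027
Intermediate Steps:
m(f) = f
u(B, w) = -3*w (u(B, w) = -3*w + 0 = -3*w)
o(t) = 18*t (o(t) = 9*(t + t) = 9*(2*t) = 18*t)
Q(g) = 216 + g² (Q(g) = 4*(18*3) + g*g = 4*54 + g² = 216 + g²)
(-3353 + 555)/(Q(u(-7, -1)) - 1343) = (-3353 + 555)/((216 + (-3*(-1))²) - 1343) = -2798/((216 + 3²) - 1343) = -2798/((216 + 9) - 1343) = -2798/(225 - 1343) = -2798/(-1118) = -2798*(-1/1118) = 1399/559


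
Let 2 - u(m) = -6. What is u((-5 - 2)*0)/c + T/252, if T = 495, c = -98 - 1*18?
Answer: 1539/812 ≈ 1.8953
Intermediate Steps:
u(m) = 8 (u(m) = 2 - 1*(-6) = 2 + 6 = 8)
c = -116 (c = -98 - 18 = -116)
u((-5 - 2)*0)/c + T/252 = 8/(-116) + 495/252 = 8*(-1/116) + 495*(1/252) = -2/29 + 55/28 = 1539/812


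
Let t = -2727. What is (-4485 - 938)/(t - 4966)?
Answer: 5423/7693 ≈ 0.70493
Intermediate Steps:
(-4485 - 938)/(t - 4966) = (-4485 - 938)/(-2727 - 4966) = -5423/(-7693) = -5423*(-1/7693) = 5423/7693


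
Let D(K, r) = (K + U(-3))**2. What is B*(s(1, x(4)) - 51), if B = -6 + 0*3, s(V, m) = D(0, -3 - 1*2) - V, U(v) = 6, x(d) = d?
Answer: 96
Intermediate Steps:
D(K, r) = (6 + K)**2 (D(K, r) = (K + 6)**2 = (6 + K)**2)
s(V, m) = 36 - V (s(V, m) = (6 + 0)**2 - V = 6**2 - V = 36 - V)
B = -6 (B = -6 + 0 = -6)
B*(s(1, x(4)) - 51) = -6*((36 - 1*1) - 51) = -6*((36 - 1) - 51) = -6*(35 - 51) = -6*(-16) = 96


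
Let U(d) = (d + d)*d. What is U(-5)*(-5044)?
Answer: -252200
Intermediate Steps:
U(d) = 2*d² (U(d) = (2*d)*d = 2*d²)
U(-5)*(-5044) = (2*(-5)²)*(-5044) = (2*25)*(-5044) = 50*(-5044) = -252200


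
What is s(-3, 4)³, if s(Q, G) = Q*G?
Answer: -1728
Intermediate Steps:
s(Q, G) = G*Q
s(-3, 4)³ = (4*(-3))³ = (-12)³ = -1728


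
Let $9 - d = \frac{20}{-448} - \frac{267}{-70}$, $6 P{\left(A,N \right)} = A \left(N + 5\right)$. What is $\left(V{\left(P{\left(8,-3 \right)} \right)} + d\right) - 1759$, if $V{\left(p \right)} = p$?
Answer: $- \frac{2941853}{1680} \approx -1751.1$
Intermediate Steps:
$P{\left(A,N \right)} = \frac{A \left(5 + N\right)}{6}$ ($P{\left(A,N \right)} = \frac{A \left(N + 5\right)}{6} = \frac{A \left(5 + N\right)}{6}$)
$d = \frac{2929}{560}$ ($d = 9 - \left(\frac{20}{-448} - \frac{267}{-70}\right) = 9 - \left(20 \left(- \frac{1}{448}\right) - - \frac{267}{70}\right) = 9 - \left(- \frac{5}{112} + \frac{267}{70}\right) = 9 - \frac{2111}{560} = \frac{2929}{560} \approx 5.2304$)
$\left(V{\left(P{\left(8,-3 \right)} \right)} + d\right) - 1759 = \left(\frac{1}{6} \cdot 8 \left(5 - 3\right) + \frac{2929}{560}\right) - 1759 = \left(\frac{1}{6} \cdot 8 \cdot 2 + \frac{2929}{560}\right) - 1759 = \left(\frac{8}{3} + \frac{2929}{560}\right) - 1759 = \frac{13267}{1680} - 1759 = - \frac{2941853}{1680}$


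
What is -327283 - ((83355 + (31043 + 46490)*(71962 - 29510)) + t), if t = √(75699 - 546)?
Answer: -3291841554 - √75153 ≈ -3.2918e+9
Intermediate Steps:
t = √75153 ≈ 274.14
-327283 - ((83355 + (31043 + 46490)*(71962 - 29510)) + t) = -327283 - ((83355 + (31043 + 46490)*(71962 - 29510)) + √75153) = -327283 - ((83355 + 77533*42452) + √75153) = -327283 - ((83355 + 3291430916) + √75153) = -327283 - (3291514271 + √75153) = -327283 + (-3291514271 - √75153) = -3291841554 - √75153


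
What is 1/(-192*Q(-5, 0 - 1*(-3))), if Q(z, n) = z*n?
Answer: 1/2880 ≈ 0.00034722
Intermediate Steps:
Q(z, n) = n*z
1/(-192*Q(-5, 0 - 1*(-3))) = 1/(-192*(0 - 1*(-3))*(-5)) = 1/(-192*(0 + 3)*(-5)) = 1/(-576*(-5)) = 1/(-192*(-15)) = 1/2880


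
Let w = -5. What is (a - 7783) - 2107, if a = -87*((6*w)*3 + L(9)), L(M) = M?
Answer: -2843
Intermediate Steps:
a = 7047 (a = -87*((6*(-5))*3 + 9) = -87*(-30*3 + 9) = -87*(-90 + 9) = -87*(-81) = 7047)
(a - 7783) - 2107 = (7047 - 7783) - 2107 = -736 - 2107 = -2843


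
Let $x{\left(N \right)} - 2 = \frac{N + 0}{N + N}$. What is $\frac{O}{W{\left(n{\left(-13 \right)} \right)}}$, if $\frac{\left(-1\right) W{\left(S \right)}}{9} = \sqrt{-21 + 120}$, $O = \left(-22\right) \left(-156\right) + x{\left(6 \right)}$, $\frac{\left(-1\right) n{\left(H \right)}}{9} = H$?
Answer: $- \frac{6869 \sqrt{11}}{594} \approx -38.353$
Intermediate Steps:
$n{\left(H \right)} = - 9 H$
$x{\left(N \right)} = \frac{5}{2}$ ($x{\left(N \right)} = 2 + \frac{N + 0}{N + N} = 2 + \frac{N}{2 N} = 2 + N \frac{1}{2 N} = 2 + \frac{1}{2} = \frac{5}{2}$)
$O = \frac{6869}{2}$ ($O = \left(-22\right) \left(-156\right) + \frac{5}{2} = 3432 + \frac{5}{2} = \frac{6869}{2} \approx 3434.5$)
$W{\left(S \right)} = - 27 \sqrt{11}$ ($W{\left(S \right)} = - 9 \sqrt{-21 + 120} = - 9 \sqrt{99} = - 9 \cdot 3 \sqrt{11} = - 27 \sqrt{11}$)
$\frac{O}{W{\left(n{\left(-13 \right)} \right)}} = \frac{6869}{2 \left(- 27 \sqrt{11}\right)} = \frac{6869 \left(- \frac{\sqrt{11}}{297}\right)}{2} = - \frac{6869 \sqrt{11}}{594}$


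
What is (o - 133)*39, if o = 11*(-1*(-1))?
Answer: -4758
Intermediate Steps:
o = 11 (o = 11*1 = 11)
(o - 133)*39 = (11 - 133)*39 = -122*39 = -4758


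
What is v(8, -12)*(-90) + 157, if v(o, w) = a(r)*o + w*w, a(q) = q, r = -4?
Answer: -9923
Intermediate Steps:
v(o, w) = w**2 - 4*o (v(o, w) = -4*o + w*w = -4*o + w**2 = w**2 - 4*o)
v(8, -12)*(-90) + 157 = ((-12)**2 - 4*8)*(-90) + 157 = (144 - 32)*(-90) + 157 = 112*(-90) + 157 = -10080 + 157 = -9923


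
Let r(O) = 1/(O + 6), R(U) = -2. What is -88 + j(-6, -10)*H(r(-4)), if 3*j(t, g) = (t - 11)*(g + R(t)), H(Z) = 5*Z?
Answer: 82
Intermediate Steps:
r(O) = 1/(6 + O)
j(t, g) = (-11 + t)*(-2 + g)/3 (j(t, g) = ((t - 11)*(g - 2))/3 = ((-11 + t)*(-2 + g))/3 = (-11 + t)*(-2 + g)/3)
-88 + j(-6, -10)*H(r(-4)) = -88 + (22/3 - 11/3*(-10) - 2/3*(-6) + (1/3)*(-10)*(-6))*(5/(6 - 4)) = -88 + (22/3 + 110/3 + 4 + 20)*(5/2) = -88 + 68*(5*(1/2)) = -88 + 68*(5/2) = -88 + 170 = 82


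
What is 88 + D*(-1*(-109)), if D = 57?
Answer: 6301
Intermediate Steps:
88 + D*(-1*(-109)) = 88 + 57*(-1*(-109)) = 88 + 57*109 = 88 + 6213 = 6301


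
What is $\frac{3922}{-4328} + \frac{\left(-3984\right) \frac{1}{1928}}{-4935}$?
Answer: $- \frac{777069421}{857906980} \approx -0.90577$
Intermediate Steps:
$\frac{3922}{-4328} + \frac{\left(-3984\right) \frac{1}{1928}}{-4935} = 3922 \left(- \frac{1}{4328}\right) + \left(-3984\right) \frac{1}{1928} \left(- \frac{1}{4935}\right) = - \frac{1961}{2164} - - \frac{166}{396445} = - \frac{1961}{2164} + \frac{166}{396445} = - \frac{777069421}{857906980}$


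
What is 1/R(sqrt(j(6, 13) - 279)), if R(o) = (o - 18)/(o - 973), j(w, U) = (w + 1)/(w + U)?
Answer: 33806/1145 + 191*I*sqrt(100586)/2290 ≈ 29.525 + 26.452*I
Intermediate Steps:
j(w, U) = (1 + w)/(U + w)
R(o) = (-18 + o)/(-973 + o)
1/R(sqrt(j(6, 13) - 279)) = 1/((-18 + sqrt((1 + 6)/(13 + 6) - 279))/(-973 + sqrt((1 + 6)/(13 + 6) - 279))) = 1/((-18 + sqrt(7/19 - 279))/(-973 + sqrt(7/19 - 279))) = 1/((-18 + sqrt(-5294/19))/(-973 + sqrt(-5294/19))) = 1/((-18 + I*sqrt(100586)/19)/(-973 + I*sqrt(100586)/19)) = (-973 + I*sqrt(100586)/19)/(-18 + I*sqrt(100586)/19)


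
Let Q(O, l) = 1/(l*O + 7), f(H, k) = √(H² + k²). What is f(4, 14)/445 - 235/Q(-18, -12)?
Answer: -52405 + 2*√53/445 ≈ -52405.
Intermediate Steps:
Q(O, l) = 1/(7 + O*l) (Q(O, l) = 1/(O*l + 7) = 1/(7 + O*l))
f(4, 14)/445 - 235/Q(-18, -12) = √(4² + 14²)/445 - 235/(1/(7 - 18*(-12))) = √(16 + 196)*(1/445) - 235/(1/(7 + 216)) = √212*(1/445) - 235/(1/223) = (2*√53)*(1/445) - 235/1/223 = 2*√53/445 - 235*223 = 2*√53/445 - 52405 = -52405 + 2*√53/445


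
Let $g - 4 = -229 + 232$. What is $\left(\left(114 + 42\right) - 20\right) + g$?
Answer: $143$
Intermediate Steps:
$g = 7$ ($g = 4 + \left(-229 + 232\right) = 4 + 3 = 7$)
$\left(\left(114 + 42\right) - 20\right) + g = \left(\left(114 + 42\right) - 20\right) + 7 = \left(156 - 20\right) + 7 = 136 + 7 = 143$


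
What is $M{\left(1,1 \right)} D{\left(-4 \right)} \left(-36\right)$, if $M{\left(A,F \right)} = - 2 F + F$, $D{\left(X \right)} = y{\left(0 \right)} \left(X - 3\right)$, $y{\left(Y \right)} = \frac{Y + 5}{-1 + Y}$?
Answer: $1260$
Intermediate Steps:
$y{\left(Y \right)} = \frac{5 + Y}{-1 + Y}$
$D{\left(X \right)} = 15 - 5 X$ ($D{\left(X \right)} = \frac{5 + 0}{-1 + 0} \left(X - 3\right) = \frac{1}{-1} \cdot 5 \left(-3 + X\right) = \left(-1\right) 5 \left(-3 + X\right) = - 5 \left(-3 + X\right) = 15 - 5 X$)
$M{\left(A,F \right)} = - F$
$M{\left(1,1 \right)} D{\left(-4 \right)} \left(-36\right) = \left(-1\right) 1 \left(15 - -20\right) \left(-36\right) = - (15 + 20) \left(-36\right) = \left(-1\right) 35 \left(-36\right) = \left(-35\right) \left(-36\right) = 1260$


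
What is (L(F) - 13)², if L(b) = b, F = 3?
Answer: 100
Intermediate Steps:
(L(F) - 13)² = (3 - 13)² = (-10)² = 100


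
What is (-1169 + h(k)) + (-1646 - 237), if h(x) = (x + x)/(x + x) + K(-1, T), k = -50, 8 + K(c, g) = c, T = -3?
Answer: -3060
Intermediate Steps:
K(c, g) = -8 + c
h(x) = -8 (h(x) = (x + x)/(x + x) + (-8 - 1) = (2*x)/((2*x)) - 9 = (2*x)*(1/(2*x)) - 9 = 1 - 9 = -8)
(-1169 + h(k)) + (-1646 - 237) = (-1169 - 8) + (-1646 - 237) = -1177 - 1883 = -3060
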